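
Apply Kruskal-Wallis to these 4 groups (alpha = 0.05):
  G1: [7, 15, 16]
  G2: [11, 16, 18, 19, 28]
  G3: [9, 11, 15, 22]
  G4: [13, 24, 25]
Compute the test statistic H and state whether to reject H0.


Step 1: Combine all N = 15 observations and assign midranks.
sorted (value, group, rank): (7,G1,1), (9,G3,2), (11,G2,3.5), (11,G3,3.5), (13,G4,5), (15,G1,6.5), (15,G3,6.5), (16,G1,8.5), (16,G2,8.5), (18,G2,10), (19,G2,11), (22,G3,12), (24,G4,13), (25,G4,14), (28,G2,15)
Step 2: Sum ranks within each group.
R_1 = 16 (n_1 = 3)
R_2 = 48 (n_2 = 5)
R_3 = 24 (n_3 = 4)
R_4 = 32 (n_4 = 3)
Step 3: H = 12/(N(N+1)) * sum(R_i^2/n_i) - 3(N+1)
     = 12/(15*16) * (16^2/3 + 48^2/5 + 24^2/4 + 32^2/3) - 3*16
     = 0.050000 * 1031.47 - 48
     = 3.573333.
Step 4: Ties present; correction factor C = 1 - 18/(15^3 - 15) = 0.994643. Corrected H = 3.573333 / 0.994643 = 3.592579.
Step 5: Under H0, H ~ chi^2(3); p-value = 0.308952.
Step 6: alpha = 0.05. fail to reject H0.

H = 3.5926, df = 3, p = 0.308952, fail to reject H0.


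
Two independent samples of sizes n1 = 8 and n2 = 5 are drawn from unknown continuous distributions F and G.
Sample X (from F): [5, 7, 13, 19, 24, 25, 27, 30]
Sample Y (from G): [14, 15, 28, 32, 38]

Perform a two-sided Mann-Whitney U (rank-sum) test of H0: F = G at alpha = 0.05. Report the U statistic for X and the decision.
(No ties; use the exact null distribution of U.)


Step 1: Combine and sort all 13 observations; assign midranks.
sorted (value, group): (5,X), (7,X), (13,X), (14,Y), (15,Y), (19,X), (24,X), (25,X), (27,X), (28,Y), (30,X), (32,Y), (38,Y)
ranks: 5->1, 7->2, 13->3, 14->4, 15->5, 19->6, 24->7, 25->8, 27->9, 28->10, 30->11, 32->12, 38->13
Step 2: Rank sum for X: R1 = 1 + 2 + 3 + 6 + 7 + 8 + 9 + 11 = 47.
Step 3: U_X = R1 - n1(n1+1)/2 = 47 - 8*9/2 = 47 - 36 = 11.
       U_Y = n1*n2 - U_X = 40 - 11 = 29.
Step 4: No ties, so the exact null distribution of U (based on enumerating the C(13,8) = 1287 equally likely rank assignments) gives the two-sided p-value.
Step 5: p-value = 0.222222; compare to alpha = 0.05. fail to reject H0.

U_X = 11, p = 0.222222, fail to reject H0 at alpha = 0.05.


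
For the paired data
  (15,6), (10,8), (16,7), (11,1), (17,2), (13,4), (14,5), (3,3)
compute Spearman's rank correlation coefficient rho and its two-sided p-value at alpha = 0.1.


Step 1: Rank x and y separately (midranks; no ties here).
rank(x): 15->6, 10->2, 16->7, 11->3, 17->8, 13->4, 14->5, 3->1
rank(y): 6->6, 8->8, 7->7, 1->1, 2->2, 4->4, 5->5, 3->3
Step 2: d_i = R_x(i) - R_y(i); compute d_i^2.
  (6-6)^2=0, (2-8)^2=36, (7-7)^2=0, (3-1)^2=4, (8-2)^2=36, (4-4)^2=0, (5-5)^2=0, (1-3)^2=4
sum(d^2) = 80.
Step 3: rho = 1 - 6*80 / (8*(8^2 - 1)) = 1 - 480/504 = 0.047619.
Step 4: Under H0, t = rho * sqrt((n-2)/(1-rho^2)) = 0.1168 ~ t(6).
Step 5: Two-sided p-value from the t-distribution with 6 df = 0.910849.
Step 6: alpha = 0.1. fail to reject H0.

rho = 0.0476, p = 0.910849, fail to reject H0 at alpha = 0.1.


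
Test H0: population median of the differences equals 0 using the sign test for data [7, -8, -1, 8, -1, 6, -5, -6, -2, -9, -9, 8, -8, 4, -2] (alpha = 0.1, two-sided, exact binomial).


Step 1: Discard zero differences. Original n = 15; n_eff = number of nonzero differences = 15.
Nonzero differences (with sign): +7, -8, -1, +8, -1, +6, -5, -6, -2, -9, -9, +8, -8, +4, -2
Step 2: Count signs: positive = 5, negative = 10.
Step 3: Under H0: P(positive) = 0.5, so the number of positives S ~ Bin(15, 0.5).
Step 4: Two-sided exact p-value = sum of Bin(15,0.5) probabilities at or below the observed probability = 0.301758.
Step 5: alpha = 0.1. fail to reject H0.

n_eff = 15, pos = 5, neg = 10, p = 0.301758, fail to reject H0.


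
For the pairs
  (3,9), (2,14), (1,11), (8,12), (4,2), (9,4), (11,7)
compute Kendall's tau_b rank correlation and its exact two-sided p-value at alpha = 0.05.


Step 1: Enumerate the 21 unordered pairs (i,j) with i<j and classify each by sign(x_j-x_i) * sign(y_j-y_i).
  (1,2):dx=-1,dy=+5->D; (1,3):dx=-2,dy=+2->D; (1,4):dx=+5,dy=+3->C; (1,5):dx=+1,dy=-7->D
  (1,6):dx=+6,dy=-5->D; (1,7):dx=+8,dy=-2->D; (2,3):dx=-1,dy=-3->C; (2,4):dx=+6,dy=-2->D
  (2,5):dx=+2,dy=-12->D; (2,6):dx=+7,dy=-10->D; (2,7):dx=+9,dy=-7->D; (3,4):dx=+7,dy=+1->C
  (3,5):dx=+3,dy=-9->D; (3,6):dx=+8,dy=-7->D; (3,7):dx=+10,dy=-4->D; (4,5):dx=-4,dy=-10->C
  (4,6):dx=+1,dy=-8->D; (4,7):dx=+3,dy=-5->D; (5,6):dx=+5,dy=+2->C; (5,7):dx=+7,dy=+5->C
  (6,7):dx=+2,dy=+3->C
Step 2: C = 7, D = 14, total pairs = 21.
Step 3: tau = (C - D)/(n(n-1)/2) = (7 - 14)/21 = -0.333333.
Step 4: Exact two-sided p-value (enumerate n! = 5040 permutations of y under H0): p = 0.381349.
Step 5: alpha = 0.05. fail to reject H0.

tau_b = -0.3333 (C=7, D=14), p = 0.381349, fail to reject H0.


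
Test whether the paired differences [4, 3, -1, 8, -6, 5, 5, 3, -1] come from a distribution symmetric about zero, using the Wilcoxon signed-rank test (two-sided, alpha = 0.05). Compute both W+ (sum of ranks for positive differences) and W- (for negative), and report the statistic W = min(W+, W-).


Step 1: Drop any zero differences (none here) and take |d_i|.
|d| = [4, 3, 1, 8, 6, 5, 5, 3, 1]
Step 2: Midrank |d_i| (ties get averaged ranks).
ranks: |4|->5, |3|->3.5, |1|->1.5, |8|->9, |6|->8, |5|->6.5, |5|->6.5, |3|->3.5, |1|->1.5
Step 3: Attach original signs; sum ranks with positive sign and with negative sign.
W+ = 5 + 3.5 + 9 + 6.5 + 6.5 + 3.5 = 34
W- = 1.5 + 8 + 1.5 = 11
(Check: W+ + W- = 45 should equal n(n+1)/2 = 45.)
Step 4: Test statistic W = min(W+, W-) = 11.
Step 5: Ties in |d|, so use the tie-corrected normal approximation.
        E[W] = n(n+1)/4 = 9*10/4 = 22.5.
        Tie groups: |d|=1 (t=2), |d|=3 (t=2), |d|=5 (t=2); sum(t^3 - t) = 18.
        Var[W] = n(n+1)(2n+1)/24 - sum(t^3-t)/48 = 1710/24 - 18/48 = 70.875.
        z = (W - E[W]) / sqrt(Var[W]) = (11 - 22.5) / 8.4187 = -1.3660.
        Two-sided p = 2*Phi(z) = 0.171938.
Step 6: alpha = 0.05. fail to reject H0.

W+ = 34, W- = 11, W = min = 11, p = 0.171938, fail to reject H0.


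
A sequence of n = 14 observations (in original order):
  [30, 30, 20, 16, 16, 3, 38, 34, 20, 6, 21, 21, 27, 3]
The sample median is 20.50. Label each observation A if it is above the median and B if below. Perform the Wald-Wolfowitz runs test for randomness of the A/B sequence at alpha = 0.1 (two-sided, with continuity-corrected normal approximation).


Step 1: Compute median = 20.50; label A = above, B = below.
Labels in order: AABBBBAABBAAAB  (n_A = 7, n_B = 7)
Step 2: Count runs R = 6.
Step 3: Under H0 (random ordering), E[R] = 2*n_A*n_B/(n_A+n_B) + 1 = 2*7*7/14 + 1 = 8.0000.
        Var[R] = 2*n_A*n_B*(2*n_A*n_B - n_A - n_B) / ((n_A+n_B)^2 * (n_A+n_B-1)) = 8232/2548 = 3.2308.
        SD[R] = 1.7974.
Step 4: Continuity-corrected z = (R + 0.5 - E[R]) / SD[R] = (6 + 0.5 - 8.0000) / 1.7974 = -0.8345.
Step 5: Two-sided p-value via normal approximation = 2*(1 - Phi(|z|)) = 0.403986.
Step 6: alpha = 0.1. fail to reject H0.

R = 6, z = -0.8345, p = 0.403986, fail to reject H0.


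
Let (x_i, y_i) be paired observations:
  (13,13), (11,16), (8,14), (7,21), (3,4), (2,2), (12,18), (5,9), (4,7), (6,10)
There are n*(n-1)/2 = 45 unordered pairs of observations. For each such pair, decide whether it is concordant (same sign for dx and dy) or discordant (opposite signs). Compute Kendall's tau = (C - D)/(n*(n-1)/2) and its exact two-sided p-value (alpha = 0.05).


Step 1: Enumerate the 45 unordered pairs (i,j) with i<j and classify each by sign(x_j-x_i) * sign(y_j-y_i).
  (1,2):dx=-2,dy=+3->D; (1,3):dx=-5,dy=+1->D; (1,4):dx=-6,dy=+8->D; (1,5):dx=-10,dy=-9->C
  (1,6):dx=-11,dy=-11->C; (1,7):dx=-1,dy=+5->D; (1,8):dx=-8,dy=-4->C; (1,9):dx=-9,dy=-6->C
  (1,10):dx=-7,dy=-3->C; (2,3):dx=-3,dy=-2->C; (2,4):dx=-4,dy=+5->D; (2,5):dx=-8,dy=-12->C
  (2,6):dx=-9,dy=-14->C; (2,7):dx=+1,dy=+2->C; (2,8):dx=-6,dy=-7->C; (2,9):dx=-7,dy=-9->C
  (2,10):dx=-5,dy=-6->C; (3,4):dx=-1,dy=+7->D; (3,5):dx=-5,dy=-10->C; (3,6):dx=-6,dy=-12->C
  (3,7):dx=+4,dy=+4->C; (3,8):dx=-3,dy=-5->C; (3,9):dx=-4,dy=-7->C; (3,10):dx=-2,dy=-4->C
  (4,5):dx=-4,dy=-17->C; (4,6):dx=-5,dy=-19->C; (4,7):dx=+5,dy=-3->D; (4,8):dx=-2,dy=-12->C
  (4,9):dx=-3,dy=-14->C; (4,10):dx=-1,dy=-11->C; (5,6):dx=-1,dy=-2->C; (5,7):dx=+9,dy=+14->C
  (5,8):dx=+2,dy=+5->C; (5,9):dx=+1,dy=+3->C; (5,10):dx=+3,dy=+6->C; (6,7):dx=+10,dy=+16->C
  (6,8):dx=+3,dy=+7->C; (6,9):dx=+2,dy=+5->C; (6,10):dx=+4,dy=+8->C; (7,8):dx=-7,dy=-9->C
  (7,9):dx=-8,dy=-11->C; (7,10):dx=-6,dy=-8->C; (8,9):dx=-1,dy=-2->C; (8,10):dx=+1,dy=+1->C
  (9,10):dx=+2,dy=+3->C
Step 2: C = 38, D = 7, total pairs = 45.
Step 3: tau = (C - D)/(n(n-1)/2) = (38 - 7)/45 = 0.688889.
Step 4: Exact two-sided p-value (enumerate n! = 3628800 permutations of y under H0): p = 0.004687.
Step 5: alpha = 0.05. reject H0.

tau_b = 0.6889 (C=38, D=7), p = 0.004687, reject H0.


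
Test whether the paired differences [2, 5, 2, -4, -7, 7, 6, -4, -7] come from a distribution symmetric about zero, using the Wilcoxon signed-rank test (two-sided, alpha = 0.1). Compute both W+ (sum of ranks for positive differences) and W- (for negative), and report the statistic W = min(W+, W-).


Step 1: Drop any zero differences (none here) and take |d_i|.
|d| = [2, 5, 2, 4, 7, 7, 6, 4, 7]
Step 2: Midrank |d_i| (ties get averaged ranks).
ranks: |2|->1.5, |5|->5, |2|->1.5, |4|->3.5, |7|->8, |7|->8, |6|->6, |4|->3.5, |7|->8
Step 3: Attach original signs; sum ranks with positive sign and with negative sign.
W+ = 1.5 + 5 + 1.5 + 8 + 6 = 22
W- = 3.5 + 8 + 3.5 + 8 = 23
(Check: W+ + W- = 45 should equal n(n+1)/2 = 45.)
Step 4: Test statistic W = min(W+, W-) = 22.
Step 5: Ties in |d|, so use the tie-corrected normal approximation.
        E[W] = n(n+1)/4 = 9*10/4 = 22.5.
        Tie groups: |d|=2 (t=2), |d|=4 (t=2), |d|=7 (t=3); sum(t^3 - t) = 36.
        Var[W] = n(n+1)(2n+1)/24 - sum(t^3-t)/48 = 1710/24 - 36/48 = 70.5.
        z = (W - E[W]) / sqrt(Var[W]) = (22 - 22.5) / 8.3964 = -0.0595.
        Two-sided p = 2*Phi(z) = 0.952515.
Step 6: alpha = 0.1. fail to reject H0.

W+ = 22, W- = 23, W = min = 22, p = 0.952515, fail to reject H0.


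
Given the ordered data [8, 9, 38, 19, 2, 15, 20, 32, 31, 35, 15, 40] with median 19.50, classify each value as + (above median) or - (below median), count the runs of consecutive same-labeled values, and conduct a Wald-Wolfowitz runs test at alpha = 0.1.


Step 1: Compute median = 19.50; label A = above, B = below.
Labels in order: BBABBBAAAABA  (n_A = 6, n_B = 6)
Step 2: Count runs R = 6.
Step 3: Under H0 (random ordering), E[R] = 2*n_A*n_B/(n_A+n_B) + 1 = 2*6*6/12 + 1 = 7.0000.
        Var[R] = 2*n_A*n_B*(2*n_A*n_B - n_A - n_B) / ((n_A+n_B)^2 * (n_A+n_B-1)) = 4320/1584 = 2.7273.
        SD[R] = 1.6514.
Step 4: Continuity-corrected z = (R + 0.5 - E[R]) / SD[R] = (6 + 0.5 - 7.0000) / 1.6514 = -0.3028.
Step 5: Two-sided p-value via normal approximation = 2*(1 - Phi(|z|)) = 0.762069.
Step 6: alpha = 0.1. fail to reject H0.

R = 6, z = -0.3028, p = 0.762069, fail to reject H0.


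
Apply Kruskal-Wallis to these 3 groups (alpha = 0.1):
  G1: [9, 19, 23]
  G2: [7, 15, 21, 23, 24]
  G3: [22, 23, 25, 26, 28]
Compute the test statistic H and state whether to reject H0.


Step 1: Combine all N = 13 observations and assign midranks.
sorted (value, group, rank): (7,G2,1), (9,G1,2), (15,G2,3), (19,G1,4), (21,G2,5), (22,G3,6), (23,G1,8), (23,G2,8), (23,G3,8), (24,G2,10), (25,G3,11), (26,G3,12), (28,G3,13)
Step 2: Sum ranks within each group.
R_1 = 14 (n_1 = 3)
R_2 = 27 (n_2 = 5)
R_3 = 50 (n_3 = 5)
Step 3: H = 12/(N(N+1)) * sum(R_i^2/n_i) - 3(N+1)
     = 12/(13*14) * (14^2/3 + 27^2/5 + 50^2/5) - 3*14
     = 0.065934 * 711.133 - 42
     = 4.887912.
Step 4: Ties present; correction factor C = 1 - 24/(13^3 - 13) = 0.989011. Corrected H = 4.887912 / 0.989011 = 4.942222.
Step 5: Under H0, H ~ chi^2(2); p-value = 0.084491.
Step 6: alpha = 0.1. reject H0.

H = 4.9422, df = 2, p = 0.084491, reject H0.


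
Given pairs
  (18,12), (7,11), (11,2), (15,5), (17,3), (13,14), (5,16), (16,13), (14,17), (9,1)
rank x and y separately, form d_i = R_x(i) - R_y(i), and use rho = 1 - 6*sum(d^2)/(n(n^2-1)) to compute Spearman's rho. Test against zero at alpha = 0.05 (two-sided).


Step 1: Rank x and y separately (midranks; no ties here).
rank(x): 18->10, 7->2, 11->4, 15->7, 17->9, 13->5, 5->1, 16->8, 14->6, 9->3
rank(y): 12->6, 11->5, 2->2, 5->4, 3->3, 14->8, 16->9, 13->7, 17->10, 1->1
Step 2: d_i = R_x(i) - R_y(i); compute d_i^2.
  (10-6)^2=16, (2-5)^2=9, (4-2)^2=4, (7-4)^2=9, (9-3)^2=36, (5-8)^2=9, (1-9)^2=64, (8-7)^2=1, (6-10)^2=16, (3-1)^2=4
sum(d^2) = 168.
Step 3: rho = 1 - 6*168 / (10*(10^2 - 1)) = 1 - 1008/990 = -0.018182.
Step 4: Under H0, t = rho * sqrt((n-2)/(1-rho^2)) = -0.0514 ~ t(8).
Step 5: Two-sided p-value from the t-distribution with 8 df = 0.960240.
Step 6: alpha = 0.05. fail to reject H0.

rho = -0.0182, p = 0.960240, fail to reject H0 at alpha = 0.05.


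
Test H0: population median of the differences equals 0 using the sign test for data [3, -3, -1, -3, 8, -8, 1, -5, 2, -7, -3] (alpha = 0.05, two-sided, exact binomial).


Step 1: Discard zero differences. Original n = 11; n_eff = number of nonzero differences = 11.
Nonzero differences (with sign): +3, -3, -1, -3, +8, -8, +1, -5, +2, -7, -3
Step 2: Count signs: positive = 4, negative = 7.
Step 3: Under H0: P(positive) = 0.5, so the number of positives S ~ Bin(11, 0.5).
Step 4: Two-sided exact p-value = sum of Bin(11,0.5) probabilities at or below the observed probability = 0.548828.
Step 5: alpha = 0.05. fail to reject H0.

n_eff = 11, pos = 4, neg = 7, p = 0.548828, fail to reject H0.


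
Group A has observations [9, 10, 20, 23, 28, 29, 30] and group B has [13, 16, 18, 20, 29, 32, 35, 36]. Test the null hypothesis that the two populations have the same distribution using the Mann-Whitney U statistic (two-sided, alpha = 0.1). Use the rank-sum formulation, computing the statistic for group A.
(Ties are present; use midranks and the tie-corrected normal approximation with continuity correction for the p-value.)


Step 1: Combine and sort all 15 observations; assign midranks.
sorted (value, group): (9,X), (10,X), (13,Y), (16,Y), (18,Y), (20,X), (20,Y), (23,X), (28,X), (29,X), (29,Y), (30,X), (32,Y), (35,Y), (36,Y)
ranks: 9->1, 10->2, 13->3, 16->4, 18->5, 20->6.5, 20->6.5, 23->8, 28->9, 29->10.5, 29->10.5, 30->12, 32->13, 35->14, 36->15
Step 2: Rank sum for X: R1 = 1 + 2 + 6.5 + 8 + 9 + 10.5 + 12 = 49.
Step 3: U_X = R1 - n1(n1+1)/2 = 49 - 7*8/2 = 49 - 28 = 21.
       U_Y = n1*n2 - U_X = 56 - 21 = 35.
Step 4: Ties are present, so use the tie-corrected normal approximation (with continuity correction) for the p-value.
Step 5: p-value = 0.451104; compare to alpha = 0.1. fail to reject H0.

U_X = 21, p = 0.451104, fail to reject H0 at alpha = 0.1.


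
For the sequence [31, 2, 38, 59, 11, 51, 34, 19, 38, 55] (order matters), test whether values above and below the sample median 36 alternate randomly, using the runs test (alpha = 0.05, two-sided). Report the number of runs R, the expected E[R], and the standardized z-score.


Step 1: Compute median = 36; label A = above, B = below.
Labels in order: BBAABABBAA  (n_A = 5, n_B = 5)
Step 2: Count runs R = 6.
Step 3: Under H0 (random ordering), E[R] = 2*n_A*n_B/(n_A+n_B) + 1 = 2*5*5/10 + 1 = 6.0000.
        Var[R] = 2*n_A*n_B*(2*n_A*n_B - n_A - n_B) / ((n_A+n_B)^2 * (n_A+n_B-1)) = 2000/900 = 2.2222.
        SD[R] = 1.4907.
Step 4: R = E[R], so z = 0 with no continuity correction.
Step 5: Two-sided p-value via normal approximation = 2*(1 - Phi(|z|)) = 1.000000.
Step 6: alpha = 0.05. fail to reject H0.

R = 6, z = 0.0000, p = 1.000000, fail to reject H0.


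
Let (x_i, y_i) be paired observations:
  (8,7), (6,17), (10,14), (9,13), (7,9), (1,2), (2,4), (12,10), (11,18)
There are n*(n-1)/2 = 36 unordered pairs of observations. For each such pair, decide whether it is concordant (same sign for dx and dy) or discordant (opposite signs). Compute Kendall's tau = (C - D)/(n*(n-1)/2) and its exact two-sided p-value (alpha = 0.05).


Step 1: Enumerate the 36 unordered pairs (i,j) with i<j and classify each by sign(x_j-x_i) * sign(y_j-y_i).
  (1,2):dx=-2,dy=+10->D; (1,3):dx=+2,dy=+7->C; (1,4):dx=+1,dy=+6->C; (1,5):dx=-1,dy=+2->D
  (1,6):dx=-7,dy=-5->C; (1,7):dx=-6,dy=-3->C; (1,8):dx=+4,dy=+3->C; (1,9):dx=+3,dy=+11->C
  (2,3):dx=+4,dy=-3->D; (2,4):dx=+3,dy=-4->D; (2,5):dx=+1,dy=-8->D; (2,6):dx=-5,dy=-15->C
  (2,7):dx=-4,dy=-13->C; (2,8):dx=+6,dy=-7->D; (2,9):dx=+5,dy=+1->C; (3,4):dx=-1,dy=-1->C
  (3,5):dx=-3,dy=-5->C; (3,6):dx=-9,dy=-12->C; (3,7):dx=-8,dy=-10->C; (3,8):dx=+2,dy=-4->D
  (3,9):dx=+1,dy=+4->C; (4,5):dx=-2,dy=-4->C; (4,6):dx=-8,dy=-11->C; (4,7):dx=-7,dy=-9->C
  (4,8):dx=+3,dy=-3->D; (4,9):dx=+2,dy=+5->C; (5,6):dx=-6,dy=-7->C; (5,7):dx=-5,dy=-5->C
  (5,8):dx=+5,dy=+1->C; (5,9):dx=+4,dy=+9->C; (6,7):dx=+1,dy=+2->C; (6,8):dx=+11,dy=+8->C
  (6,9):dx=+10,dy=+16->C; (7,8):dx=+10,dy=+6->C; (7,9):dx=+9,dy=+14->C; (8,9):dx=-1,dy=+8->D
Step 2: C = 27, D = 9, total pairs = 36.
Step 3: tau = (C - D)/(n(n-1)/2) = (27 - 9)/36 = 0.500000.
Step 4: Exact two-sided p-value (enumerate n! = 362880 permutations of y under H0): p = 0.075176.
Step 5: alpha = 0.05. fail to reject H0.

tau_b = 0.5000 (C=27, D=9), p = 0.075176, fail to reject H0.


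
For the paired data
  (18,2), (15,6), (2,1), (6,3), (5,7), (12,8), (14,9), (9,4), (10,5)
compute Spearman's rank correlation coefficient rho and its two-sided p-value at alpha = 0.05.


Step 1: Rank x and y separately (midranks; no ties here).
rank(x): 18->9, 15->8, 2->1, 6->3, 5->2, 12->6, 14->7, 9->4, 10->5
rank(y): 2->2, 6->6, 1->1, 3->3, 7->7, 8->8, 9->9, 4->4, 5->5
Step 2: d_i = R_x(i) - R_y(i); compute d_i^2.
  (9-2)^2=49, (8-6)^2=4, (1-1)^2=0, (3-3)^2=0, (2-7)^2=25, (6-8)^2=4, (7-9)^2=4, (4-4)^2=0, (5-5)^2=0
sum(d^2) = 86.
Step 3: rho = 1 - 6*86 / (9*(9^2 - 1)) = 1 - 516/720 = 0.283333.
Step 4: Under H0, t = rho * sqrt((n-2)/(1-rho^2)) = 0.7817 ~ t(7).
Step 5: Two-sided p-value from the t-distribution with 7 df = 0.460030.
Step 6: alpha = 0.05. fail to reject H0.

rho = 0.2833, p = 0.460030, fail to reject H0 at alpha = 0.05.


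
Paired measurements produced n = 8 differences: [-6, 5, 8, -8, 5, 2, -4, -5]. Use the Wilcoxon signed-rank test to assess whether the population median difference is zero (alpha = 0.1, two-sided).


Step 1: Drop any zero differences (none here) and take |d_i|.
|d| = [6, 5, 8, 8, 5, 2, 4, 5]
Step 2: Midrank |d_i| (ties get averaged ranks).
ranks: |6|->6, |5|->4, |8|->7.5, |8|->7.5, |5|->4, |2|->1, |4|->2, |5|->4
Step 3: Attach original signs; sum ranks with positive sign and with negative sign.
W+ = 4 + 7.5 + 4 + 1 = 16.5
W- = 6 + 7.5 + 2 + 4 = 19.5
(Check: W+ + W- = 36 should equal n(n+1)/2 = 36.)
Step 4: Test statistic W = min(W+, W-) = 16.5.
Step 5: Ties in |d|, so use the tie-corrected normal approximation.
        E[W] = n(n+1)/4 = 8*9/4 = 18.
        Tie groups: |d|=5 (t=3), |d|=8 (t=2); sum(t^3 - t) = 30.
        Var[W] = n(n+1)(2n+1)/24 - sum(t^3-t)/48 = 1224/24 - 30/48 = 50.375.
        z = (W - E[W]) / sqrt(Var[W]) = (16.5 - 18) / 7.0975 = -0.2113.
        Two-sided p = 2*Phi(z) = 0.832621.
Step 6: alpha = 0.1. fail to reject H0.

W+ = 16.5, W- = 19.5, W = min = 16.5, p = 0.832621, fail to reject H0.


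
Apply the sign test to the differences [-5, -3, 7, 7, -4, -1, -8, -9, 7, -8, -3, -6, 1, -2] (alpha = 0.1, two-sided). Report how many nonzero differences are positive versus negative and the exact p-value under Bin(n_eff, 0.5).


Step 1: Discard zero differences. Original n = 14; n_eff = number of nonzero differences = 14.
Nonzero differences (with sign): -5, -3, +7, +7, -4, -1, -8, -9, +7, -8, -3, -6, +1, -2
Step 2: Count signs: positive = 4, negative = 10.
Step 3: Under H0: P(positive) = 0.5, so the number of positives S ~ Bin(14, 0.5).
Step 4: Two-sided exact p-value = sum of Bin(14,0.5) probabilities at or below the observed probability = 0.179565.
Step 5: alpha = 0.1. fail to reject H0.

n_eff = 14, pos = 4, neg = 10, p = 0.179565, fail to reject H0.


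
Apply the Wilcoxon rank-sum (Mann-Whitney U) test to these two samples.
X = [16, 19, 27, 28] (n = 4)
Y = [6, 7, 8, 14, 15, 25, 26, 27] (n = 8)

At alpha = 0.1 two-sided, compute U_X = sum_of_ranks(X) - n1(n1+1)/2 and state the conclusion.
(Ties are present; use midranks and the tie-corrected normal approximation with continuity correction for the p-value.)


Step 1: Combine and sort all 12 observations; assign midranks.
sorted (value, group): (6,Y), (7,Y), (8,Y), (14,Y), (15,Y), (16,X), (19,X), (25,Y), (26,Y), (27,X), (27,Y), (28,X)
ranks: 6->1, 7->2, 8->3, 14->4, 15->5, 16->6, 19->7, 25->8, 26->9, 27->10.5, 27->10.5, 28->12
Step 2: Rank sum for X: R1 = 6 + 7 + 10.5 + 12 = 35.5.
Step 3: U_X = R1 - n1(n1+1)/2 = 35.5 - 4*5/2 = 35.5 - 10 = 25.5.
       U_Y = n1*n2 - U_X = 32 - 25.5 = 6.5.
Step 4: Ties are present, so use the tie-corrected normal approximation (with continuity correction) for the p-value.
Step 5: p-value = 0.125707; compare to alpha = 0.1. fail to reject H0.

U_X = 25.5, p = 0.125707, fail to reject H0 at alpha = 0.1.


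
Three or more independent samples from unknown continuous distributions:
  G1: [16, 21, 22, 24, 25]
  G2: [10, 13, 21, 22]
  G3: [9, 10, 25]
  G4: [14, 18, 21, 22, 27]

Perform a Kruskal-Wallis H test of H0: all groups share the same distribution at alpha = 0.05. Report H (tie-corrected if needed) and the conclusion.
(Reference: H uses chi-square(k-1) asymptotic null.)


Step 1: Combine all N = 17 observations and assign midranks.
sorted (value, group, rank): (9,G3,1), (10,G2,2.5), (10,G3,2.5), (13,G2,4), (14,G4,5), (16,G1,6), (18,G4,7), (21,G1,9), (21,G2,9), (21,G4,9), (22,G1,12), (22,G2,12), (22,G4,12), (24,G1,14), (25,G1,15.5), (25,G3,15.5), (27,G4,17)
Step 2: Sum ranks within each group.
R_1 = 56.5 (n_1 = 5)
R_2 = 27.5 (n_2 = 4)
R_3 = 19 (n_3 = 3)
R_4 = 50 (n_4 = 5)
Step 3: H = 12/(N(N+1)) * sum(R_i^2/n_i) - 3(N+1)
     = 12/(17*18) * (56.5^2/5 + 27.5^2/4 + 19^2/3 + 50^2/5) - 3*18
     = 0.039216 * 1447.85 - 54
     = 2.778268.
Step 4: Ties present; correction factor C = 1 - 60/(17^3 - 17) = 0.987745. Corrected H = 2.778268 / 0.987745 = 2.812738.
Step 5: Under H0, H ~ chi^2(3); p-value = 0.421407.
Step 6: alpha = 0.05. fail to reject H0.

H = 2.8127, df = 3, p = 0.421407, fail to reject H0.


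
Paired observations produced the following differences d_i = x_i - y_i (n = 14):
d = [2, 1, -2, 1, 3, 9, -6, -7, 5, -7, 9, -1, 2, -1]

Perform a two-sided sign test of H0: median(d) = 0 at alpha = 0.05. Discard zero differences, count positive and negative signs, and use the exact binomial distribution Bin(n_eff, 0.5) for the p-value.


Step 1: Discard zero differences. Original n = 14; n_eff = number of nonzero differences = 14.
Nonzero differences (with sign): +2, +1, -2, +1, +3, +9, -6, -7, +5, -7, +9, -1, +2, -1
Step 2: Count signs: positive = 8, negative = 6.
Step 3: Under H0: P(positive) = 0.5, so the number of positives S ~ Bin(14, 0.5).
Step 4: Two-sided exact p-value = sum of Bin(14,0.5) probabilities at or below the observed probability = 0.790527.
Step 5: alpha = 0.05. fail to reject H0.

n_eff = 14, pos = 8, neg = 6, p = 0.790527, fail to reject H0.


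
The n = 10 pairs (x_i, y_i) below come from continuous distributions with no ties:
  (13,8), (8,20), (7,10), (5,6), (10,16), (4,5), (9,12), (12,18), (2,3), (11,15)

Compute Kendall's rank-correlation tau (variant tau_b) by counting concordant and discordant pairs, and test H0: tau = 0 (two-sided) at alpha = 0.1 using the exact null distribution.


Step 1: Enumerate the 45 unordered pairs (i,j) with i<j and classify each by sign(x_j-x_i) * sign(y_j-y_i).
  (1,2):dx=-5,dy=+12->D; (1,3):dx=-6,dy=+2->D; (1,4):dx=-8,dy=-2->C; (1,5):dx=-3,dy=+8->D
  (1,6):dx=-9,dy=-3->C; (1,7):dx=-4,dy=+4->D; (1,8):dx=-1,dy=+10->D; (1,9):dx=-11,dy=-5->C
  (1,10):dx=-2,dy=+7->D; (2,3):dx=-1,dy=-10->C; (2,4):dx=-3,dy=-14->C; (2,5):dx=+2,dy=-4->D
  (2,6):dx=-4,dy=-15->C; (2,7):dx=+1,dy=-8->D; (2,8):dx=+4,dy=-2->D; (2,9):dx=-6,dy=-17->C
  (2,10):dx=+3,dy=-5->D; (3,4):dx=-2,dy=-4->C; (3,5):dx=+3,dy=+6->C; (3,6):dx=-3,dy=-5->C
  (3,7):dx=+2,dy=+2->C; (3,8):dx=+5,dy=+8->C; (3,9):dx=-5,dy=-7->C; (3,10):dx=+4,dy=+5->C
  (4,5):dx=+5,dy=+10->C; (4,6):dx=-1,dy=-1->C; (4,7):dx=+4,dy=+6->C; (4,8):dx=+7,dy=+12->C
  (4,9):dx=-3,dy=-3->C; (4,10):dx=+6,dy=+9->C; (5,6):dx=-6,dy=-11->C; (5,7):dx=-1,dy=-4->C
  (5,8):dx=+2,dy=+2->C; (5,9):dx=-8,dy=-13->C; (5,10):dx=+1,dy=-1->D; (6,7):dx=+5,dy=+7->C
  (6,8):dx=+8,dy=+13->C; (6,9):dx=-2,dy=-2->C; (6,10):dx=+7,dy=+10->C; (7,8):dx=+3,dy=+6->C
  (7,9):dx=-7,dy=-9->C; (7,10):dx=+2,dy=+3->C; (8,9):dx=-10,dy=-15->C; (8,10):dx=-1,dy=-3->C
  (9,10):dx=+9,dy=+12->C
Step 2: C = 34, D = 11, total pairs = 45.
Step 3: tau = (C - D)/(n(n-1)/2) = (34 - 11)/45 = 0.511111.
Step 4: Exact two-sided p-value (enumerate n! = 3628800 permutations of y under H0): p = 0.046623.
Step 5: alpha = 0.1. reject H0.

tau_b = 0.5111 (C=34, D=11), p = 0.046623, reject H0.


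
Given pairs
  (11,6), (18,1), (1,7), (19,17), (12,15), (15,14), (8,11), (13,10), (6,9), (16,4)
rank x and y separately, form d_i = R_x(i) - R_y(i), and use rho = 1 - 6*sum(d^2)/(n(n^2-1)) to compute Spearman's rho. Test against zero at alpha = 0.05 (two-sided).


Step 1: Rank x and y separately (midranks; no ties here).
rank(x): 11->4, 18->9, 1->1, 19->10, 12->5, 15->7, 8->3, 13->6, 6->2, 16->8
rank(y): 6->3, 1->1, 7->4, 17->10, 15->9, 14->8, 11->7, 10->6, 9->5, 4->2
Step 2: d_i = R_x(i) - R_y(i); compute d_i^2.
  (4-3)^2=1, (9-1)^2=64, (1-4)^2=9, (10-10)^2=0, (5-9)^2=16, (7-8)^2=1, (3-7)^2=16, (6-6)^2=0, (2-5)^2=9, (8-2)^2=36
sum(d^2) = 152.
Step 3: rho = 1 - 6*152 / (10*(10^2 - 1)) = 1 - 912/990 = 0.078788.
Step 4: Under H0, t = rho * sqrt((n-2)/(1-rho^2)) = 0.2235 ~ t(8).
Step 5: Two-sided p-value from the t-distribution with 8 df = 0.828717.
Step 6: alpha = 0.05. fail to reject H0.

rho = 0.0788, p = 0.828717, fail to reject H0 at alpha = 0.05.


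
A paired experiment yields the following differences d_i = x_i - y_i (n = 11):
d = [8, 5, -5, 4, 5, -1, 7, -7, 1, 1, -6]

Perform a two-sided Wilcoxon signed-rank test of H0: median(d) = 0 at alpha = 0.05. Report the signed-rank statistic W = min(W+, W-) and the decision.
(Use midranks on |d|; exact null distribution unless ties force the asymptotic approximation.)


Step 1: Drop any zero differences (none here) and take |d_i|.
|d| = [8, 5, 5, 4, 5, 1, 7, 7, 1, 1, 6]
Step 2: Midrank |d_i| (ties get averaged ranks).
ranks: |8|->11, |5|->6, |5|->6, |4|->4, |5|->6, |1|->2, |7|->9.5, |7|->9.5, |1|->2, |1|->2, |6|->8
Step 3: Attach original signs; sum ranks with positive sign and with negative sign.
W+ = 11 + 6 + 4 + 6 + 9.5 + 2 + 2 = 40.5
W- = 6 + 2 + 9.5 + 8 = 25.5
(Check: W+ + W- = 66 should equal n(n+1)/2 = 66.)
Step 4: Test statistic W = min(W+, W-) = 25.5.
Step 5: Ties in |d|, so use the tie-corrected normal approximation.
        E[W] = n(n+1)/4 = 11*12/4 = 33.
        Tie groups: |d|=1 (t=3), |d|=5 (t=3), |d|=7 (t=2); sum(t^3 - t) = 54.
        Var[W] = n(n+1)(2n+1)/24 - sum(t^3-t)/48 = 3036/24 - 54/48 = 125.375.
        z = (W - E[W]) / sqrt(Var[W]) = (25.5 - 33) / 11.1971 = -0.6698.
        Two-sided p = 2*Phi(z) = 0.502975.
Step 6: alpha = 0.05. fail to reject H0.

W+ = 40.5, W- = 25.5, W = min = 25.5, p = 0.502975, fail to reject H0.


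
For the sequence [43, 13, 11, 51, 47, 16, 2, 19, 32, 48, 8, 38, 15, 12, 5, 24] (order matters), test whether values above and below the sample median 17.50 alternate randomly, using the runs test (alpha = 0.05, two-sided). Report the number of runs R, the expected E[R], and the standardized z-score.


Step 1: Compute median = 17.50; label A = above, B = below.
Labels in order: ABBAABBAAABABBBA  (n_A = 8, n_B = 8)
Step 2: Count runs R = 9.
Step 3: Under H0 (random ordering), E[R] = 2*n_A*n_B/(n_A+n_B) + 1 = 2*8*8/16 + 1 = 9.0000.
        Var[R] = 2*n_A*n_B*(2*n_A*n_B - n_A - n_B) / ((n_A+n_B)^2 * (n_A+n_B-1)) = 14336/3840 = 3.7333.
        SD[R] = 1.9322.
Step 4: R = E[R], so z = 0 with no continuity correction.
Step 5: Two-sided p-value via normal approximation = 2*(1 - Phi(|z|)) = 1.000000.
Step 6: alpha = 0.05. fail to reject H0.

R = 9, z = 0.0000, p = 1.000000, fail to reject H0.


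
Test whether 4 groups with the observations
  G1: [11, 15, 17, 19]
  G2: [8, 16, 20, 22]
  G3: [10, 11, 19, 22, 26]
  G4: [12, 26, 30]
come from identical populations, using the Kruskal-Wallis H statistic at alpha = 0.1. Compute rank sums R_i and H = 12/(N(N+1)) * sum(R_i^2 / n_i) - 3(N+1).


Step 1: Combine all N = 16 observations and assign midranks.
sorted (value, group, rank): (8,G2,1), (10,G3,2), (11,G1,3.5), (11,G3,3.5), (12,G4,5), (15,G1,6), (16,G2,7), (17,G1,8), (19,G1,9.5), (19,G3,9.5), (20,G2,11), (22,G2,12.5), (22,G3,12.5), (26,G3,14.5), (26,G4,14.5), (30,G4,16)
Step 2: Sum ranks within each group.
R_1 = 27 (n_1 = 4)
R_2 = 31.5 (n_2 = 4)
R_3 = 42 (n_3 = 5)
R_4 = 35.5 (n_4 = 3)
Step 3: H = 12/(N(N+1)) * sum(R_i^2/n_i) - 3(N+1)
     = 12/(16*17) * (27^2/4 + 31.5^2/4 + 42^2/5 + 35.5^2/3) - 3*17
     = 0.044118 * 1203.2 - 51
     = 2.082169.
Step 4: Ties present; correction factor C = 1 - 24/(16^3 - 16) = 0.994118. Corrected H = 2.082169 / 0.994118 = 2.094490.
Step 5: Under H0, H ~ chi^2(3); p-value = 0.553028.
Step 6: alpha = 0.1. fail to reject H0.

H = 2.0945, df = 3, p = 0.553028, fail to reject H0.


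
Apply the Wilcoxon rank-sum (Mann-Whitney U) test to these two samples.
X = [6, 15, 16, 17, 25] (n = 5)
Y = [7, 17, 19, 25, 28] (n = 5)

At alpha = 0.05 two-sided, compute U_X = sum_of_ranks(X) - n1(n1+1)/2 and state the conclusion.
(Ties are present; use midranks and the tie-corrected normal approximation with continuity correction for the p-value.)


Step 1: Combine and sort all 10 observations; assign midranks.
sorted (value, group): (6,X), (7,Y), (15,X), (16,X), (17,X), (17,Y), (19,Y), (25,X), (25,Y), (28,Y)
ranks: 6->1, 7->2, 15->3, 16->4, 17->5.5, 17->5.5, 19->7, 25->8.5, 25->8.5, 28->10
Step 2: Rank sum for X: R1 = 1 + 3 + 4 + 5.5 + 8.5 = 22.
Step 3: U_X = R1 - n1(n1+1)/2 = 22 - 5*6/2 = 22 - 15 = 7.
       U_Y = n1*n2 - U_X = 25 - 7 = 18.
Step 4: Ties are present, so use the tie-corrected normal approximation (with continuity correction) for the p-value.
Step 5: p-value = 0.293326; compare to alpha = 0.05. fail to reject H0.

U_X = 7, p = 0.293326, fail to reject H0 at alpha = 0.05.


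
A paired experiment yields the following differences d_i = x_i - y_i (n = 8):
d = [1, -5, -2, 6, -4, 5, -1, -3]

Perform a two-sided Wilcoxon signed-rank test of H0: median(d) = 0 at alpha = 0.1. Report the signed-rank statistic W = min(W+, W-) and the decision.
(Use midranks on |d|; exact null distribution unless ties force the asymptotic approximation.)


Step 1: Drop any zero differences (none here) and take |d_i|.
|d| = [1, 5, 2, 6, 4, 5, 1, 3]
Step 2: Midrank |d_i| (ties get averaged ranks).
ranks: |1|->1.5, |5|->6.5, |2|->3, |6|->8, |4|->5, |5|->6.5, |1|->1.5, |3|->4
Step 3: Attach original signs; sum ranks with positive sign and with negative sign.
W+ = 1.5 + 8 + 6.5 = 16
W- = 6.5 + 3 + 5 + 1.5 + 4 = 20
(Check: W+ + W- = 36 should equal n(n+1)/2 = 36.)
Step 4: Test statistic W = min(W+, W-) = 16.
Step 5: Ties in |d|, so use the tie-corrected normal approximation.
        E[W] = n(n+1)/4 = 8*9/4 = 18.
        Tie groups: |d|=1 (t=2), |d|=5 (t=2); sum(t^3 - t) = 12.
        Var[W] = n(n+1)(2n+1)/24 - sum(t^3-t)/48 = 1224/24 - 12/48 = 50.75.
        z = (W - E[W]) / sqrt(Var[W]) = (16 - 18) / 7.1239 = -0.2807.
        Two-sided p = 2*Phi(z) = 0.778906.
Step 6: alpha = 0.1. fail to reject H0.

W+ = 16, W- = 20, W = min = 16, p = 0.778906, fail to reject H0.


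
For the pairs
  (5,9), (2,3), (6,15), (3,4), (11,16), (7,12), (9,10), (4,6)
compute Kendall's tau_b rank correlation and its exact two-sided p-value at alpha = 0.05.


Step 1: Enumerate the 28 unordered pairs (i,j) with i<j and classify each by sign(x_j-x_i) * sign(y_j-y_i).
  (1,2):dx=-3,dy=-6->C; (1,3):dx=+1,dy=+6->C; (1,4):dx=-2,dy=-5->C; (1,5):dx=+6,dy=+7->C
  (1,6):dx=+2,dy=+3->C; (1,7):dx=+4,dy=+1->C; (1,8):dx=-1,dy=-3->C; (2,3):dx=+4,dy=+12->C
  (2,4):dx=+1,dy=+1->C; (2,5):dx=+9,dy=+13->C; (2,6):dx=+5,dy=+9->C; (2,7):dx=+7,dy=+7->C
  (2,8):dx=+2,dy=+3->C; (3,4):dx=-3,dy=-11->C; (3,5):dx=+5,dy=+1->C; (3,6):dx=+1,dy=-3->D
  (3,7):dx=+3,dy=-5->D; (3,8):dx=-2,dy=-9->C; (4,5):dx=+8,dy=+12->C; (4,6):dx=+4,dy=+8->C
  (4,7):dx=+6,dy=+6->C; (4,8):dx=+1,dy=+2->C; (5,6):dx=-4,dy=-4->C; (5,7):dx=-2,dy=-6->C
  (5,8):dx=-7,dy=-10->C; (6,7):dx=+2,dy=-2->D; (6,8):dx=-3,dy=-6->C; (7,8):dx=-5,dy=-4->C
Step 2: C = 25, D = 3, total pairs = 28.
Step 3: tau = (C - D)/(n(n-1)/2) = (25 - 3)/28 = 0.785714.
Step 4: Exact two-sided p-value (enumerate n! = 40320 permutations of y under H0): p = 0.005506.
Step 5: alpha = 0.05. reject H0.

tau_b = 0.7857 (C=25, D=3), p = 0.005506, reject H0.


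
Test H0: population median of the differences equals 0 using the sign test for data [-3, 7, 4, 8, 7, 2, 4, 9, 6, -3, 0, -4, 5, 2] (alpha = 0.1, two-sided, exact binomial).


Step 1: Discard zero differences. Original n = 14; n_eff = number of nonzero differences = 13.
Nonzero differences (with sign): -3, +7, +4, +8, +7, +2, +4, +9, +6, -3, -4, +5, +2
Step 2: Count signs: positive = 10, negative = 3.
Step 3: Under H0: P(positive) = 0.5, so the number of positives S ~ Bin(13, 0.5).
Step 4: Two-sided exact p-value = sum of Bin(13,0.5) probabilities at or below the observed probability = 0.092285.
Step 5: alpha = 0.1. reject H0.

n_eff = 13, pos = 10, neg = 3, p = 0.092285, reject H0.


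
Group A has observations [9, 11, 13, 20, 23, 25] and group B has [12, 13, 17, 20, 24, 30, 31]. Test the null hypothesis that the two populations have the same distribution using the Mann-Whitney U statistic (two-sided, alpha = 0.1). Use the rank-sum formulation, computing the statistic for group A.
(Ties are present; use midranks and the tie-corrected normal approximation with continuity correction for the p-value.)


Step 1: Combine and sort all 13 observations; assign midranks.
sorted (value, group): (9,X), (11,X), (12,Y), (13,X), (13,Y), (17,Y), (20,X), (20,Y), (23,X), (24,Y), (25,X), (30,Y), (31,Y)
ranks: 9->1, 11->2, 12->3, 13->4.5, 13->4.5, 17->6, 20->7.5, 20->7.5, 23->9, 24->10, 25->11, 30->12, 31->13
Step 2: Rank sum for X: R1 = 1 + 2 + 4.5 + 7.5 + 9 + 11 = 35.
Step 3: U_X = R1 - n1(n1+1)/2 = 35 - 6*7/2 = 35 - 21 = 14.
       U_Y = n1*n2 - U_X = 42 - 14 = 28.
Step 4: Ties are present, so use the tie-corrected normal approximation (with continuity correction) for the p-value.
Step 5: p-value = 0.351785; compare to alpha = 0.1. fail to reject H0.

U_X = 14, p = 0.351785, fail to reject H0 at alpha = 0.1.


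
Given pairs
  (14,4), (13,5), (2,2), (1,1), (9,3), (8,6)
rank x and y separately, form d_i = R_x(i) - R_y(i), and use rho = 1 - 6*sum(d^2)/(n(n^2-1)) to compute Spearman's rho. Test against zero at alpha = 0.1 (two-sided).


Step 1: Rank x and y separately (midranks; no ties here).
rank(x): 14->6, 13->5, 2->2, 1->1, 9->4, 8->3
rank(y): 4->4, 5->5, 2->2, 1->1, 3->3, 6->6
Step 2: d_i = R_x(i) - R_y(i); compute d_i^2.
  (6-4)^2=4, (5-5)^2=0, (2-2)^2=0, (1-1)^2=0, (4-3)^2=1, (3-6)^2=9
sum(d^2) = 14.
Step 3: rho = 1 - 6*14 / (6*(6^2 - 1)) = 1 - 84/210 = 0.600000.
Step 4: Under H0, t = rho * sqrt((n-2)/(1-rho^2)) = 1.5000 ~ t(4).
Step 5: Two-sided p-value from the t-distribution with 4 df = 0.208000.
Step 6: alpha = 0.1. fail to reject H0.

rho = 0.6000, p = 0.208000, fail to reject H0 at alpha = 0.1.


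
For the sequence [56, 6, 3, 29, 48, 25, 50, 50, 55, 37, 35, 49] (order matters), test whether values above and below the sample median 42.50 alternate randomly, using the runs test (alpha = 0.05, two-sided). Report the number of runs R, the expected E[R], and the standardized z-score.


Step 1: Compute median = 42.50; label A = above, B = below.
Labels in order: ABBBABAAABBA  (n_A = 6, n_B = 6)
Step 2: Count runs R = 7.
Step 3: Under H0 (random ordering), E[R] = 2*n_A*n_B/(n_A+n_B) + 1 = 2*6*6/12 + 1 = 7.0000.
        Var[R] = 2*n_A*n_B*(2*n_A*n_B - n_A - n_B) / ((n_A+n_B)^2 * (n_A+n_B-1)) = 4320/1584 = 2.7273.
        SD[R] = 1.6514.
Step 4: R = E[R], so z = 0 with no continuity correction.
Step 5: Two-sided p-value via normal approximation = 2*(1 - Phi(|z|)) = 1.000000.
Step 6: alpha = 0.05. fail to reject H0.

R = 7, z = 0.0000, p = 1.000000, fail to reject H0.


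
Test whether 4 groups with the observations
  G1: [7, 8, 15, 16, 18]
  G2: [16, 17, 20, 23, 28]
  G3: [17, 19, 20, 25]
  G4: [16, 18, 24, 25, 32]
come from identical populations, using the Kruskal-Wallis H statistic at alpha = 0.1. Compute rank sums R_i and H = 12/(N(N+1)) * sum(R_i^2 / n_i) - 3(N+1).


Step 1: Combine all N = 19 observations and assign midranks.
sorted (value, group, rank): (7,G1,1), (8,G1,2), (15,G1,3), (16,G1,5), (16,G2,5), (16,G4,5), (17,G2,7.5), (17,G3,7.5), (18,G1,9.5), (18,G4,9.5), (19,G3,11), (20,G2,12.5), (20,G3,12.5), (23,G2,14), (24,G4,15), (25,G3,16.5), (25,G4,16.5), (28,G2,18), (32,G4,19)
Step 2: Sum ranks within each group.
R_1 = 20.5 (n_1 = 5)
R_2 = 57 (n_2 = 5)
R_3 = 47.5 (n_3 = 4)
R_4 = 65 (n_4 = 5)
Step 3: H = 12/(N(N+1)) * sum(R_i^2/n_i) - 3(N+1)
     = 12/(19*20) * (20.5^2/5 + 57^2/5 + 47.5^2/4 + 65^2/5) - 3*20
     = 0.031579 * 2142.91 - 60
     = 7.670921.
Step 4: Ties present; correction factor C = 1 - 48/(19^3 - 19) = 0.992982. Corrected H = 7.670921 / 0.992982 = 7.725133.
Step 5: Under H0, H ~ chi^2(3); p-value = 0.052047.
Step 6: alpha = 0.1. reject H0.

H = 7.7251, df = 3, p = 0.052047, reject H0.


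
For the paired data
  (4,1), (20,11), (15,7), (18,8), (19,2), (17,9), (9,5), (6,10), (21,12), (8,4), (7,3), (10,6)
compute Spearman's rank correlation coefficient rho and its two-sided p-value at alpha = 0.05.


Step 1: Rank x and y separately (midranks; no ties here).
rank(x): 4->1, 20->11, 15->7, 18->9, 19->10, 17->8, 9->5, 6->2, 21->12, 8->4, 7->3, 10->6
rank(y): 1->1, 11->11, 7->7, 8->8, 2->2, 9->9, 5->5, 10->10, 12->12, 4->4, 3->3, 6->6
Step 2: d_i = R_x(i) - R_y(i); compute d_i^2.
  (1-1)^2=0, (11-11)^2=0, (7-7)^2=0, (9-8)^2=1, (10-2)^2=64, (8-9)^2=1, (5-5)^2=0, (2-10)^2=64, (12-12)^2=0, (4-4)^2=0, (3-3)^2=0, (6-6)^2=0
sum(d^2) = 130.
Step 3: rho = 1 - 6*130 / (12*(12^2 - 1)) = 1 - 780/1716 = 0.545455.
Step 4: Under H0, t = rho * sqrt((n-2)/(1-rho^2)) = 2.0580 ~ t(10).
Step 5: Two-sided p-value from the t-distribution with 10 df = 0.066612.
Step 6: alpha = 0.05. fail to reject H0.

rho = 0.5455, p = 0.066612, fail to reject H0 at alpha = 0.05.


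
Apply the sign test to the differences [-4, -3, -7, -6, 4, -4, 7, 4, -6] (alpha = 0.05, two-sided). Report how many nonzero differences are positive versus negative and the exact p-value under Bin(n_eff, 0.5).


Step 1: Discard zero differences. Original n = 9; n_eff = number of nonzero differences = 9.
Nonzero differences (with sign): -4, -3, -7, -6, +4, -4, +7, +4, -6
Step 2: Count signs: positive = 3, negative = 6.
Step 3: Under H0: P(positive) = 0.5, so the number of positives S ~ Bin(9, 0.5).
Step 4: Two-sided exact p-value = sum of Bin(9,0.5) probabilities at or below the observed probability = 0.507812.
Step 5: alpha = 0.05. fail to reject H0.

n_eff = 9, pos = 3, neg = 6, p = 0.507812, fail to reject H0.


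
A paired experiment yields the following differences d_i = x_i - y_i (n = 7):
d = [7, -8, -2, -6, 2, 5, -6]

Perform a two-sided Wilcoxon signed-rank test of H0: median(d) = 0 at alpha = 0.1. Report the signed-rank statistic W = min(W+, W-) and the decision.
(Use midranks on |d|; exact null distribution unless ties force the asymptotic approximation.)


Step 1: Drop any zero differences (none here) and take |d_i|.
|d| = [7, 8, 2, 6, 2, 5, 6]
Step 2: Midrank |d_i| (ties get averaged ranks).
ranks: |7|->6, |8|->7, |2|->1.5, |6|->4.5, |2|->1.5, |5|->3, |6|->4.5
Step 3: Attach original signs; sum ranks with positive sign and with negative sign.
W+ = 6 + 1.5 + 3 = 10.5
W- = 7 + 1.5 + 4.5 + 4.5 = 17.5
(Check: W+ + W- = 28 should equal n(n+1)/2 = 28.)
Step 4: Test statistic W = min(W+, W-) = 10.5.
Step 5: Ties in |d|, so use the tie-corrected normal approximation.
        E[W] = n(n+1)/4 = 7*8/4 = 14.
        Tie groups: |d|=2 (t=2), |d|=6 (t=2); sum(t^3 - t) = 12.
        Var[W] = n(n+1)(2n+1)/24 - sum(t^3-t)/48 = 840/24 - 12/48 = 34.75.
        z = (W - E[W]) / sqrt(Var[W]) = (10.5 - 14) / 5.8949 = -0.5937.
        Two-sided p = 2*Phi(z) = 0.552691.
Step 6: alpha = 0.1. fail to reject H0.

W+ = 10.5, W- = 17.5, W = min = 10.5, p = 0.552691, fail to reject H0.


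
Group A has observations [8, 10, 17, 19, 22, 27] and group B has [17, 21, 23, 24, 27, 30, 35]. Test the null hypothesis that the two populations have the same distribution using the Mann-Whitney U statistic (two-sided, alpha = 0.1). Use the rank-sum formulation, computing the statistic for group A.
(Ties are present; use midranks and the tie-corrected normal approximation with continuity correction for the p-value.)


Step 1: Combine and sort all 13 observations; assign midranks.
sorted (value, group): (8,X), (10,X), (17,X), (17,Y), (19,X), (21,Y), (22,X), (23,Y), (24,Y), (27,X), (27,Y), (30,Y), (35,Y)
ranks: 8->1, 10->2, 17->3.5, 17->3.5, 19->5, 21->6, 22->7, 23->8, 24->9, 27->10.5, 27->10.5, 30->12, 35->13
Step 2: Rank sum for X: R1 = 1 + 2 + 3.5 + 5 + 7 + 10.5 = 29.
Step 3: U_X = R1 - n1(n1+1)/2 = 29 - 6*7/2 = 29 - 21 = 8.
       U_Y = n1*n2 - U_X = 42 - 8 = 34.
Step 4: Ties are present, so use the tie-corrected normal approximation (with continuity correction) for the p-value.
Step 5: p-value = 0.073351; compare to alpha = 0.1. reject H0.

U_X = 8, p = 0.073351, reject H0 at alpha = 0.1.
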